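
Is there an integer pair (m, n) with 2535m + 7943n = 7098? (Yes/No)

By Bézout, 2535m + 7943n = 7098 has integer solutions iff gcd(2535, 7943) | 7098.
Euclid: 7943 = 3·2535 + 338; 2535 = 7·338 + 169; 338 = 2·169 + 0. gcd = 169; 7098 mod 169 = 0. Yes.

Yes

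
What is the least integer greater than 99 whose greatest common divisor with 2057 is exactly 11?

110

gcd(x, 2057) = 11 forces 11 | x; write x = 11s. Then gcd(11s, 11·187) = 11·gcd(s, 187), so need gcd(s, 187) = 1.
11s > 99 gives s ≥ 10. The least s ≥ 10 coprime to 187 is 10, so x = 11·10 = 110.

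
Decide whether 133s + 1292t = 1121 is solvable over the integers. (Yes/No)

gcd(133, 1292): 1292 = 9·133 + 95; 133 = 1·95 + 38; 95 = 2·38 + 19; 38 = 2·19 + 0 → 19
19 divides 1121, so a solution exists.

Yes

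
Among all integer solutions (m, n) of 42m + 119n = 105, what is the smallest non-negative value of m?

11

gcd(42, 119) = 7 (Euclid: 119 = 2·42 + 35; 42 = 1·35 + 7; 35 = 5·7 + 0), and 7 | 105.
Extended Euclid: 42·(3) + 119·(-1) = 7. Scale by 15: m₀ = 45.
General solution m = m₀ + 17t; reducing mod 17 gives m = 11 (and n = -3).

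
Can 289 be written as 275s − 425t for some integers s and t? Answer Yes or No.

No

gcd(275, 425): 425 = 1·275 + 150; 275 = 1·150 + 125; 150 = 1·125 + 25; 125 = 5·25 + 0 → 25
25 does not divide 289, so a solution does not exist.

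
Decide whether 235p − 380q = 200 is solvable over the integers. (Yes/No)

gcd(235, 380): 380 = 1·235 + 145; 235 = 1·145 + 90; 145 = 1·90 + 55; 90 = 1·55 + 35; 55 = 1·35 + 20; 35 = 1·20 + 15; 20 = 1·15 + 5; 15 = 3·5 + 0 → 5
5 divides 200, so a solution exists.

Yes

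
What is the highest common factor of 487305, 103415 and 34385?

gcd(487305, 103415): 487305 = 4·103415 + 73645; 103415 = 1·73645 + 29770; 73645 = 2·29770 + 14105; 29770 = 2·14105 + 1560; 14105 = 9·1560 + 65; 1560 = 24·65 + 0 → 65
gcd(65, 34385): 34385 = 529·65 + 0 → 65

65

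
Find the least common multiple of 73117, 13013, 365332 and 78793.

lcm(73117, 13013) = 73117·13013/gcd = 951471521/11 = 86497411
lcm(86497411, 365332) = 86497411·365332/gcd = 31600272155452/253 = 124902261484
lcm(124902261484, 78793) = 124902261484·78793/gcd = 9841423889108812/2717 = 3622165583036

3622165583036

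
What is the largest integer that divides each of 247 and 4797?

13

247 = 13 · 19
4797 = 3² · 13 · 41
Common: 13 = 13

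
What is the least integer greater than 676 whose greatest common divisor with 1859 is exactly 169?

845

Multiples of 169 above 676: 169·5, 169·6, … . Need the cofactor coprime to 1859/169 = 11.
Checking s = 5, 6, … the first with gcd(s, 11) = 1 is s = 5, giving 845.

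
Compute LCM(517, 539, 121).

278663

lcm(517, 539) = 517·539/gcd = 278663/11 = 25333
lcm(25333, 121) = 25333·121/gcd = 3065293/11 = 278663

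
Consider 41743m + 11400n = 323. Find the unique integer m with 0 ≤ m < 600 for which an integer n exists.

gcd(41743, 11400) = 19 (Euclid: 41743 = 3·11400 + 7543; 11400 = 1·7543 + 3857; 7543 = 1·3857 + 3686; 3857 = 1·3686 + 171; 3686 = 21·171 + 95; 171 = 1·95 + 76; 95 = 1·76 + 19; 76 = 4·19 + 0), and 19 | 323.
Extended Euclid: 41743·(133) + 11400·(-487) = 19. Scale by 17: m₀ = 2261.
General solution m = m₀ + 600t; reducing mod 600 gives m = 461 (and n = -1688).

461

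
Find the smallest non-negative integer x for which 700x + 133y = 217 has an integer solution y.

Reduce mod 133: 700x ≡ 217 (mod 133). With g = gcd(700, 133) = 7 dividing 217, divide through: 100x ≡ 31 (mod 19).
Since gcd(100, 19) = 1, x ≡ 31·(100)⁻¹ ≡ 10 (mod 19). Smallest non-negative: 10.

10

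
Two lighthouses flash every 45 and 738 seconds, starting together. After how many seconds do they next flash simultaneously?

3690

45 = 3² · 5; 738 = 2 · 3² · 41
max exponents: 2 · 3² · 5 · 41 = 3690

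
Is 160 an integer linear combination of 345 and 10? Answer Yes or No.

Yes

gcd(345, 10): 345 = 34·10 + 5; 10 = 2·5 + 0 → 5
5 divides 160, so a solution exists.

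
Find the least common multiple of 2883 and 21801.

gcd first: 21801 = 7·2883 + 1620; 2883 = 1·1620 + 1263; 1620 = 1·1263 + 357; 1263 = 3·357 + 192; 357 = 1·192 + 165; 192 = 1·165 + 27; 165 = 6·27 + 3; 27 = 9·3 + 0 → gcd = 3
lcm = 2883·21801/gcd = 62852283/3 = 20950761

20950761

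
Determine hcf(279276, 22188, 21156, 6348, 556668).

12

279276 = 2² · 3 · 17 · 37²; 22188 = 2² · 3 · 43²; 21156 = 2² · 3 · 41 · 43; 6348 = 2² · 3 · 23²; 556668 = 2² · 3² · 7 · 47²
gcd takes min exponent of each prime: 2² · 3 = 12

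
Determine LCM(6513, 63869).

gcd first: 63869 = 9·6513 + 5252; 6513 = 1·5252 + 1261; 5252 = 4·1261 + 208; 1261 = 6·208 + 13; 208 = 16·13 + 0 → gcd = 13
lcm = 6513·63869/gcd = 415978797/13 = 31998369

31998369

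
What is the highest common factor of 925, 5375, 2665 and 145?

gcd(925, 5375): 5375 = 5·925 + 750; 925 = 1·750 + 175; 750 = 4·175 + 50; 175 = 3·50 + 25; 50 = 2·25 + 0 → 25
gcd(25, 2665): 2665 = 106·25 + 15; 25 = 1·15 + 10; 15 = 1·10 + 5; 10 = 2·5 + 0 → 5
gcd(5, 145): 145 = 29·5 + 0 → 5

5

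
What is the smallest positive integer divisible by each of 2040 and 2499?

99960

2040 = 2³ · 3 · 5 · 17; 2499 = 3 · 7² · 17
max exponents: 2³ · 3 · 5 · 7² · 17 = 99960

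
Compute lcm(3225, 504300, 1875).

3225 = 3 · 5² · 43; 504300 = 2² · 3 · 5² · 41²; 1875 = 3 · 5⁴
lcm takes max exponent of each prime: 2² · 3 · 5⁴ · 41² · 43 = 542122500

542122500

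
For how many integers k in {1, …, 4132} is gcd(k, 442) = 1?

1794

442 = 2·13·17. Inclusion–exclusion on these primes:
4132 − ⌊4132/2⌋ − ⌊4132/13⌋ − ⌊4132/17⌋ + ⌊4132/26⌋ + ⌊4132/34⌋ + ⌊4132/221⌋ − ⌊4132/442⌋ = 1794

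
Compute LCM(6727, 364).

349804

gcd first: 6727 = 18·364 + 175; 364 = 2·175 + 14; 175 = 12·14 + 7; 14 = 2·7 + 0 → gcd = 7
lcm = 6727·364/gcd = 2448628/7 = 349804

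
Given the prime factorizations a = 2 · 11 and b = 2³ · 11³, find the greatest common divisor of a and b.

22

min exponent per shared prime: 2 · 11 = 22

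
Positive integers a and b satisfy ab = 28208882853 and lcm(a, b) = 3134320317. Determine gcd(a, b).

gcd·lcm = product, so gcd = 28208882853/3134320317 = 9.

9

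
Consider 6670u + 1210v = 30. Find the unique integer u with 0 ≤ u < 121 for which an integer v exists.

2

Euclid: 6670 = 5·1210 + 620; 1210 = 1·620 + 590; 620 = 1·590 + 30; 590 = 19·30 + 20; 30 = 1·20 + 10; 20 = 2·10 + 0 → gcd = 10; 30 = 10·3.
Back-substitution yields 6670·(41) + 1210·(-226) = 10, so one solution is u = 41·3 = 123, v = -226·3 = -678.
Solutions in u differ by 1210/10 = 121; the one in [0, 121) is 123 mod 121 = 2.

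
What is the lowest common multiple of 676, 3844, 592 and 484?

11633681488

676 = 2² · 13²; 3844 = 2² · 31²; 592 = 2⁴ · 37; 484 = 2² · 11²
lcm takes max exponent of each prime: 2⁴ · 11² · 13² · 31² · 37 = 11633681488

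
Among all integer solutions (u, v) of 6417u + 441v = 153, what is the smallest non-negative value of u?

46

Euclid: 6417 = 14·441 + 243; 441 = 1·243 + 198; 243 = 1·198 + 45; 198 = 4·45 + 18; 45 = 2·18 + 9; 18 = 2·9 + 0 → gcd = 9; 153 = 9·17.
Back-substitution yields 6417·(20) + 441·(-291) = 9, so one solution is u = 20·17 = 340, v = -291·17 = -4947.
Solutions in u differ by 441/9 = 49; the one in [0, 49) is 340 mod 49 = 46.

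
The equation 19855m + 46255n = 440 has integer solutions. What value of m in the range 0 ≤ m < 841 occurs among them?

Euclid: 46255 = 2·19855 + 6545; 19855 = 3·6545 + 220; 6545 = 29·220 + 165; 220 = 1·165 + 55; 165 = 3·55 + 0 → gcd = 55; 440 = 55·8.
Back-substitution yields 19855·(212) + 46255·(-91) = 55, so one solution is m = 212·8 = 1696, n = -91·8 = -728.
Solutions in m differ by 46255/55 = 841; the one in [0, 841) is 1696 mod 841 = 14.

14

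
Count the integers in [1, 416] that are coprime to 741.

243

741 = 3·13·19. Inclusion–exclusion on these primes:
416 − ⌊416/3⌋ − ⌊416/13⌋ − ⌊416/19⌋ + ⌊416/39⌋ + ⌊416/57⌋ + ⌊416/247⌋ − ⌊416/741⌋ = 243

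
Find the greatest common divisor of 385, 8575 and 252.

7

gcd(385, 8575): 8575 = 22·385 + 105; 385 = 3·105 + 70; 105 = 1·70 + 35; 70 = 2·35 + 0 → 35
gcd(35, 252): 252 = 7·35 + 7; 35 = 5·7 + 0 → 7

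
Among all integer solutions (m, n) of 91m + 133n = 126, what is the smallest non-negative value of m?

16

Reduce mod 133: 91m ≡ 126 (mod 133). With g = gcd(91, 133) = 7 dividing 126, divide through: 13m ≡ 18 (mod 19).
Since gcd(13, 19) = 1, m ≡ 18·(13)⁻¹ ≡ 16 (mod 19). Smallest non-negative: 16.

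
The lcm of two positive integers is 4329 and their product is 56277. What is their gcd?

From gcd × lcm = mn: gcd = 56277 / 4329 = 13.

13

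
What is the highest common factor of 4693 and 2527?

Euclid: 4693 = 1·2527 + 2166; 2527 = 1·2166 + 361; 2166 = 6·361 + 0. Last nonzero remainder: 361.

361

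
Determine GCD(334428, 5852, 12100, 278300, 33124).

gcd(334428, 5852): 334428 = 57·5852 + 864; 5852 = 6·864 + 668; 864 = 1·668 + 196; 668 = 3·196 + 80; 196 = 2·80 + 36; 80 = 2·36 + 8; 36 = 4·8 + 4; 8 = 2·4 + 0 → 4
gcd(4, 12100): 12100 = 3025·4 + 0 → 4
gcd(4, 278300): 278300 = 69575·4 + 0 → 4
gcd(4, 33124): 33124 = 8281·4 + 0 → 4

4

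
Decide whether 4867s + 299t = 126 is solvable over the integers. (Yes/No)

Yes

gcd(4867, 299): 4867 = 16·299 + 83; 299 = 3·83 + 50; 83 = 1·50 + 33; 50 = 1·33 + 17; 33 = 1·17 + 16; 17 = 1·16 + 1; 16 = 16·1 + 0 → 1
1 divides 126, so a solution exists.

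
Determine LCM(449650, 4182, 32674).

53149978950

lcm(449650, 4182) = 449650·4182/gcd = 1880436300/34 = 55306950
lcm(55306950, 32674) = 55306950·32674/gcd = 1807099284300/34 = 53149978950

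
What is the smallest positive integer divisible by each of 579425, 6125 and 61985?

66633875

579425 = 5² · 7² · 11 · 43; 6125 = 5³ · 7²; 61985 = 5 · 7² · 11 · 23
lcm takes max exponent of each prime: 5³ · 7² · 11 · 23 · 43 = 66633875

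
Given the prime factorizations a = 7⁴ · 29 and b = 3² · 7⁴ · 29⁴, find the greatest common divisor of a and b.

69629

min exponent per shared prime: 7⁴ · 29 = 69629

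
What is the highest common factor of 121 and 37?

121 = 11²
37 = 37
Common: 1 = 1

1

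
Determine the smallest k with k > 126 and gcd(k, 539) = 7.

gcd(k, 539) = 7 forces 7 | k; write k = 7s. Then gcd(7s, 7·77) = 7·gcd(s, 77), so need gcd(s, 77) = 1.
7s > 126 gives s ≥ 19. The least s ≥ 19 coprime to 77 is 19, so k = 7·19 = 133.

133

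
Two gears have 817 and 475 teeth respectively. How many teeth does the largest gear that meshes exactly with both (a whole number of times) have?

19

Euclid: 817 = 1·475 + 342; 475 = 1·342 + 133; 342 = 2·133 + 76; 133 = 1·76 + 57; 76 = 1·57 + 19; 57 = 3·19 + 0. Last nonzero remainder: 19.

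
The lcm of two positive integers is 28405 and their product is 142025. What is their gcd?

5

gcd·lcm = product, so gcd = 142025/28405 = 5.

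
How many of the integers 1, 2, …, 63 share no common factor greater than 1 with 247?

56

247 = 13·19. Inclusion–exclusion on these primes:
63 − ⌊63/13⌋ − ⌊63/19⌋ + ⌊63/247⌋ = 56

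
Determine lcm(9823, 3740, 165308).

9823 = 11 · 19 · 47; 3740 = 2² · 5 · 11 · 17; 165308 = 2² · 11 · 13 · 17²
lcm takes max exponent of each prime: 2² · 5 · 11 · 13 · 17² · 19 · 47 = 738100220

738100220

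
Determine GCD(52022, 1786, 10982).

52022 = 2 · 19 · 37²; 1786 = 2 · 19 · 47; 10982 = 2 · 17² · 19
gcd takes min exponent of each prime: 2 · 19 = 38

38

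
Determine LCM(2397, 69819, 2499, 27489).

2397 = 3 · 17 · 47; 69819 = 3 · 17 · 37²; 2499 = 3 · 7² · 17; 27489 = 3 · 7² · 11 · 17
lcm takes max exponent of each prime: 3 · 7² · 11 · 17 · 37² · 47 = 1768724727

1768724727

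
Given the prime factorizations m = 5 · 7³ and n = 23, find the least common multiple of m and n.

39445

max exponent per prime: 5 · 7³ · 23 = 39445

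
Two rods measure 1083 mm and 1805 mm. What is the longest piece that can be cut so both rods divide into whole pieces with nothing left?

Euclid: 1805 = 1·1083 + 722; 1083 = 1·722 + 361; 722 = 2·361 + 0. Last nonzero remainder: 361.

361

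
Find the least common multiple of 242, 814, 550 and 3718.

37830650

lcm(242, 814) = 242·814/gcd = 196988/22 = 8954
lcm(8954, 550) = 8954·550/gcd = 4924700/22 = 223850
lcm(223850, 3718) = 223850·3718/gcd = 832274300/22 = 37830650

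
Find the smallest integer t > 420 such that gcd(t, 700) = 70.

490

gcd(t, 700) = 70 forces 70 | t; write t = 70s. Then gcd(70s, 70·10) = 70·gcd(s, 10), so need gcd(s, 10) = 1.
70s > 420 gives s ≥ 7. The least s ≥ 7 coprime to 10 is 7, so t = 70·7 = 490.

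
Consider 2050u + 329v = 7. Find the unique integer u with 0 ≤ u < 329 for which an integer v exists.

91

gcd(2050, 329) = 1 (Euclid: 2050 = 6·329 + 76; 329 = 4·76 + 25; 76 = 3·25 + 1; 25 = 25·1 + 0), and 1 | 7.
Extended Euclid: 2050·(13) + 329·(-81) = 1. Scale by 7: u₀ = 91.
General solution u = u₀ + 329t; reducing mod 329 gives u = 91 (and v = -567).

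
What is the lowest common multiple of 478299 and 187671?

29920950543

478299 = 3 · 31 · 37 · 139; 187671 = 3 · 11³ · 47
max exponents: 3 · 11³ · 31 · 37 · 47 · 139 = 29920950543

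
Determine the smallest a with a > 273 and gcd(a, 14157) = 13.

14157 = 13·1089. Any a with gcd(a, 14157) = 13 is a multiple of 13, say 13s, with s coprime to 1089.
Need s > 273/13, so s ≥ 22. First s ≥ 22 with gcd(s, 1089) = 1 is s = 23. Thus a = 13·23 = 299.

299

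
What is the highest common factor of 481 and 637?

Euclid: 637 = 1·481 + 156; 481 = 3·156 + 13; 156 = 12·13 + 0. Last nonzero remainder: 13.

13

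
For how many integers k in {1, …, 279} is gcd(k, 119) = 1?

119 = 7·17. Inclusion–exclusion on these primes:
279 − ⌊279/7⌋ − ⌊279/17⌋ + ⌊279/119⌋ = 226

226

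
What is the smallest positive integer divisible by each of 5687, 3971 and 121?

5687 = 11² · 47; 3971 = 11 · 19²; 121 = 11²
lcm takes max exponent of each prime: 11² · 19² · 47 = 2053007

2053007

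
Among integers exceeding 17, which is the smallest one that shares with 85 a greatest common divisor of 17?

gcd(x, 85) = 17 forces 17 | x; write x = 17s. Then gcd(17s, 17·5) = 17·gcd(s, 5), so need gcd(s, 5) = 1.
17s > 17 gives s ≥ 2. The least s ≥ 2 coprime to 5 is 2, so x = 17·2 = 34.

34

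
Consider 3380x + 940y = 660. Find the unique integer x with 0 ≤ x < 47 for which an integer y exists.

23

Euclid: 3380 = 3·940 + 560; 940 = 1·560 + 380; 560 = 1·380 + 180; 380 = 2·180 + 20; 180 = 9·20 + 0 → gcd = 20; 660 = 20·33.
Back-substitution yields 3380·(-5) + 940·(18) = 20, so one solution is x = -5·33 = -165, y = 18·33 = 594.
Solutions in x differ by 940/20 = 47; the one in [0, 47) is -165 mod 47 = 23.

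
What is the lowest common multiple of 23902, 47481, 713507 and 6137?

147469053774

23902 = 2 · 17 · 19 · 37; 47481 = 3 · 7² · 17 · 19; 713507 = 17 · 19 · 47²; 6137 = 17 · 19²
lcm takes max exponent of each prime: 2 · 3 · 7² · 17 · 19² · 37 · 47² = 147469053774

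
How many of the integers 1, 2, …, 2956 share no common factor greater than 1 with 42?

844

42 = 2·3·7. Inclusion–exclusion on these primes:
2956 − ⌊2956/2⌋ − ⌊2956/3⌋ − ⌊2956/7⌋ + ⌊2956/6⌋ + ⌊2956/14⌋ + ⌊2956/21⌋ − ⌊2956/42⌋ = 844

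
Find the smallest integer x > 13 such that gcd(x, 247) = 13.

26

Multiples of 13 above 13: 13·2, 13·3, … . Need the cofactor coprime to 247/13 = 19.
Checking s = 2, 3, … the first with gcd(s, 19) = 1 is s = 2, giving 26.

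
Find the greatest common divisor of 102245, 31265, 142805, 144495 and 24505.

845

gcd(102245, 31265): 102245 = 3·31265 + 8450; 31265 = 3·8450 + 5915; 8450 = 1·5915 + 2535; 5915 = 2·2535 + 845; 2535 = 3·845 + 0 → 845
gcd(845, 142805): 142805 = 169·845 + 0 → 845
gcd(845, 144495): 144495 = 171·845 + 0 → 845
gcd(845, 24505): 24505 = 29·845 + 0 → 845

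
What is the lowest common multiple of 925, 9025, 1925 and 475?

925 = 5² · 37; 9025 = 5² · 19²; 1925 = 5² · 7 · 11; 475 = 5² · 19
lcm takes max exponent of each prime: 5² · 7 · 11 · 19² · 37 = 25712225

25712225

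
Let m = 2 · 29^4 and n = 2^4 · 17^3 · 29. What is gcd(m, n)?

min exponent per shared prime: 2 · 29 = 58

58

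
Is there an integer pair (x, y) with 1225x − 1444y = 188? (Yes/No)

By Bézout, 1225x − 1444y = 188 has integer solutions iff gcd(1225, 1444) | 188.
Euclid: 1444 = 1·1225 + 219; 1225 = 5·219 + 130; 219 = 1·130 + 89; 130 = 1·89 + 41; 89 = 2·41 + 7; 41 = 5·7 + 6; 7 = 1·6 + 1; 6 = 6·1 + 0. gcd = 1; 188 mod 1 = 0. Yes.

Yes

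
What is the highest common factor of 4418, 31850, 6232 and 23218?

gcd(4418, 31850): 31850 = 7·4418 + 924; 4418 = 4·924 + 722; 924 = 1·722 + 202; 722 = 3·202 + 116; 202 = 1·116 + 86; 116 = 1·86 + 30; 86 = 2·30 + 26; 30 = 1·26 + 4; 26 = 6·4 + 2; 4 = 2·2 + 0 → 2
gcd(2, 6232): 6232 = 3116·2 + 0 → 2
gcd(2, 23218): 23218 = 11609·2 + 0 → 2

2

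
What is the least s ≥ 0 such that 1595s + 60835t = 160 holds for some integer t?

2136

gcd(1595, 60835) = 5 (Euclid: 60835 = 38·1595 + 225; 1595 = 7·225 + 20; 225 = 11·20 + 5; 20 = 4·5 + 0), and 5 | 160.
Extended Euclid: 1595·(-2975) + 60835·(78) = 5. Scale by 32: s₀ = -95200.
General solution s = s₀ + 12167k; reducing mod 12167 gives s = 2136 (and t = -56).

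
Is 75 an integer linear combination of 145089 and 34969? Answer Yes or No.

Yes

gcd(145089, 34969): 145089 = 4·34969 + 5213; 34969 = 6·5213 + 3691; 5213 = 1·3691 + 1522; 3691 = 2·1522 + 647; 1522 = 2·647 + 228; 647 = 2·228 + 191; 228 = 1·191 + 37; 191 = 5·37 + 6; 37 = 6·6 + 1; 6 = 6·1 + 0 → 1
1 divides 75, so a solution exists.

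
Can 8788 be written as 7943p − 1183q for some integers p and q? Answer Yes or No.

Yes

gcd(7943, 1183): 7943 = 6·1183 + 845; 1183 = 1·845 + 338; 845 = 2·338 + 169; 338 = 2·169 + 0 → 169
169 divides 8788, so a solution exists.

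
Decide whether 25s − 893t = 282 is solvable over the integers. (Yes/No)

Yes

By Bézout, 25s − 893t = 282 has integer solutions iff gcd(25, 893) | 282.
Euclid: 893 = 35·25 + 18; 25 = 1·18 + 7; 18 = 2·7 + 4; 7 = 1·4 + 3; 4 = 1·3 + 1; 3 = 3·1 + 0. gcd = 1; 282 mod 1 = 0. Yes.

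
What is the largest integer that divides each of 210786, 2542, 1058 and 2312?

2

210786 = 2 · 3 · 19 · 43²; 2542 = 2 · 31 · 41; 1058 = 2 · 23²; 2312 = 2³ · 17²
gcd takes min exponent of each prime: 2 = 2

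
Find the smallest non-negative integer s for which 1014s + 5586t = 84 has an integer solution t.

gcd(1014, 5586) = 6 (Euclid: 5586 = 5·1014 + 516; 1014 = 1·516 + 498; 516 = 1·498 + 18; 498 = 27·18 + 12; 18 = 1·12 + 6; 12 = 2·6 + 0), and 6 | 84.
Extended Euclid: 1014·(-314) + 5586·(57) = 6. Scale by 14: s₀ = -4396.
General solution s = s₀ + 931k; reducing mod 931 gives s = 259 (and t = -47).

259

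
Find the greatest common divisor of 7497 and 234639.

7497 = 3² · 7² · 17
234639 = 3² · 29² · 31
Common: 3² = 9

9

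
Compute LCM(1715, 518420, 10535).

156044420

1715 = 5 · 7³; 518420 = 2² · 5 · 7² · 23²; 10535 = 5 · 7² · 43
lcm takes max exponent of each prime: 2² · 5 · 7³ · 23² · 43 = 156044420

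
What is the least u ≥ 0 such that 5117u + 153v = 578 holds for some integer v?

Reduce mod 153: 5117u ≡ 578 (mod 153). With g = gcd(5117, 153) = 17 dividing 578, divide through: 301u ≡ 34 (mod 9).
Since gcd(301, 9) = 1, u ≡ 34·(301)⁻¹ ≡ 4 (mod 9). Smallest non-negative: 4.

4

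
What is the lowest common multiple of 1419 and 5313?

228459

gcd first: 5313 = 3·1419 + 1056; 1419 = 1·1056 + 363; 1056 = 2·363 + 330; 363 = 1·330 + 33; 330 = 10·33 + 0 → gcd = 33
lcm = 1419·5313/gcd = 7539147/33 = 228459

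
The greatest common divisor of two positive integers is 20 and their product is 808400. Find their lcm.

40420

gcd·lcm = product, so lcm = 808400/20 = 40420.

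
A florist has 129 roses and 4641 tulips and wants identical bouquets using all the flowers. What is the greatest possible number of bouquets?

129 = 3 · 43
4641 = 3 · 7 · 13 · 17
Common: 3 = 3

3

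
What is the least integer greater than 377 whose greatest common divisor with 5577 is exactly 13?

403

gcd(k, 5577) = 13 forces 13 | k; write k = 13s. Then gcd(13s, 13·429) = 13·gcd(s, 429), so need gcd(s, 429) = 1.
13s > 377 gives s ≥ 30. The least s ≥ 30 coprime to 429 is 31, so k = 13·31 = 403.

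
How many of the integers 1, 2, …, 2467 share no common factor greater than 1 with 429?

429 = 3·11·13. Inclusion–exclusion on these primes:
2467 − ⌊2467/3⌋ − ⌊2467/11⌋ − ⌊2467/13⌋ + ⌊2467/33⌋ + ⌊2467/39⌋ + ⌊2467/143⌋ − ⌊2467/429⌋ = 1381

1381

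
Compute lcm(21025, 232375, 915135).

21025 = 5² · 29²; 232375 = 5³ · 11 · 13²; 915135 = 3 · 5 · 13² · 19²
lcm takes max exponent of each prime: 3 · 5³ · 11 · 13² · 19² · 29² = 211647847125

211647847125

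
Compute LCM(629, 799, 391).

679949

629 = 17 · 37; 799 = 17 · 47; 391 = 17 · 23
lcm takes max exponent of each prime: 17 · 23 · 37 · 47 = 679949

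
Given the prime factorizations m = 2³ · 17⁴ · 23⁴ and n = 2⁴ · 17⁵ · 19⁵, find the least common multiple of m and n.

max exponent per prime: 2⁴ · 17⁵ · 19⁵ · 23⁴ = 15741421153006127408

15741421153006127408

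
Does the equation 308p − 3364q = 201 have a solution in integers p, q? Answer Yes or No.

No

gcd(308, 3364): 3364 = 10·308 + 284; 308 = 1·284 + 24; 284 = 11·24 + 20; 24 = 1·20 + 4; 20 = 5·4 + 0 → 4
4 does not divide 201, so a solution does not exist.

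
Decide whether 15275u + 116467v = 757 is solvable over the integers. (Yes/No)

No

gcd(15275, 116467): 116467 = 7·15275 + 9542; 15275 = 1·9542 + 5733; 9542 = 1·5733 + 3809; 5733 = 1·3809 + 1924; 3809 = 1·1924 + 1885; 1924 = 1·1885 + 39; 1885 = 48·39 + 13; 39 = 3·13 + 0 → 13
13 does not divide 757, so a solution does not exist.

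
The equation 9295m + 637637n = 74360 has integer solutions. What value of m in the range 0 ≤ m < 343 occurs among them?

gcd(9295, 637637) = 1859 (Euclid: 637637 = 68·9295 + 5577; 9295 = 1·5577 + 3718; 5577 = 1·3718 + 1859; 3718 = 2·1859 + 0), and 1859 | 74360.
Extended Euclid: 9295·(-137) + 637637·(2) = 1859. Scale by 40: m₀ = -5480.
General solution m = m₀ + 343t; reducing mod 343 gives m = 8 (and n = 0).

8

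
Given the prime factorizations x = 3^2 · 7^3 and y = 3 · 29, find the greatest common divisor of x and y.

min exponent per shared prime: 3 = 3

3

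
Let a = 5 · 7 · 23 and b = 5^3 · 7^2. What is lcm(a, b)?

140875

max exponent per prime: 5^3 · 7^2 · 23 = 140875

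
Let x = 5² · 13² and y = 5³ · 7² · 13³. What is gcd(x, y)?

4225

min exponent per shared prime: 5² · 13² = 4225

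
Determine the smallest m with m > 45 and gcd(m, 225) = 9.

225 = 9·25. Any m with gcd(m, 225) = 9 is a multiple of 9, say 9s, with s coprime to 25.
Need s > 45/9, so s ≥ 6. First s ≥ 6 with gcd(s, 25) = 1 is s = 6. Thus m = 9·6 = 54.

54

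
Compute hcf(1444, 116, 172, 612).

4

gcd(1444, 116): 1444 = 12·116 + 52; 116 = 2·52 + 12; 52 = 4·12 + 4; 12 = 3·4 + 0 → 4
gcd(4, 172): 172 = 43·4 + 0 → 4
gcd(4, 612): 612 = 153·4 + 0 → 4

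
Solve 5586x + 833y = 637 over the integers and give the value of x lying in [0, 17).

gcd(5586, 833) = 49 (Euclid: 5586 = 6·833 + 588; 833 = 1·588 + 245; 588 = 2·245 + 98; 245 = 2·98 + 49; 98 = 2·49 + 0), and 49 | 637.
Extended Euclid: 5586·(-7) + 833·(47) = 49. Scale by 13: x₀ = -91.
General solution x = x₀ + 17t; reducing mod 17 gives x = 11 (and y = -73).

11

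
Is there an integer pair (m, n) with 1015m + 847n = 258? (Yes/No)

No

By Bézout, 1015m + 847n = 258 has integer solutions iff gcd(1015, 847) | 258.
Euclid: 1015 = 1·847 + 168; 847 = 5·168 + 7; 168 = 24·7 + 0. gcd = 7; 258 mod 7 = 6. No.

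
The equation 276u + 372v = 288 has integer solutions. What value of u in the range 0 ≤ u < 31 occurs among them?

Euclid: 372 = 1·276 + 96; 276 = 2·96 + 84; 96 = 1·84 + 12; 84 = 7·12 + 0 → gcd = 12; 288 = 12·24.
Back-substitution yields 276·(-4) + 372·(3) = 12, so one solution is u = -4·24 = -96, v = 3·24 = 72.
Solutions in u differ by 372/12 = 31; the one in [0, 31) is -96 mod 31 = 28.

28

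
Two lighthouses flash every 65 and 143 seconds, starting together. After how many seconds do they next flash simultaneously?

65 = 5 · 13; 143 = 11 · 13
max exponents: 5 · 11 · 13 = 715

715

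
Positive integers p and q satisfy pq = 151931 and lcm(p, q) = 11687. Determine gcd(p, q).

gcd·lcm = product, so gcd = 151931/11687 = 13.

13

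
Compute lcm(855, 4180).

gcd first: 4180 = 4·855 + 760; 855 = 1·760 + 95; 760 = 8·95 + 0 → gcd = 95
lcm = 855·4180/gcd = 3573900/95 = 37620

37620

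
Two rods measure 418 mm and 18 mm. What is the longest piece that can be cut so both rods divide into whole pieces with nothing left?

2

418 = 2 · 11 · 19
18 = 2 · 3²
Common: 2 = 2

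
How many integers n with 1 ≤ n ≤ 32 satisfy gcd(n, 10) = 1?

13

10 = 2·5. Inclusion–exclusion on these primes:
32 − ⌊32/2⌋ − ⌊32/5⌋ + ⌊32/10⌋ = 13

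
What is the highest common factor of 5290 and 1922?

Euclid: 5290 = 2·1922 + 1446; 1922 = 1·1446 + 476; 1446 = 3·476 + 18; 476 = 26·18 + 8; 18 = 2·8 + 2; 8 = 4·2 + 0. Last nonzero remainder: 2.

2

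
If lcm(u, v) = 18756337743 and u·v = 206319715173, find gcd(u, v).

gcd·lcm = product, so gcd = 206319715173/18756337743 = 11.

11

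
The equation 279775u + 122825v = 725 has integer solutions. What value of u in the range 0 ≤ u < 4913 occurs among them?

gcd(279775, 122825) = 25 (Euclid: 279775 = 2·122825 + 34125; 122825 = 3·34125 + 20450; 34125 = 1·20450 + 13675; 20450 = 1·13675 + 6775; 13675 = 2·6775 + 125; 6775 = 54·125 + 25; 125 = 5·25 + 0), and 25 | 725.
Extended Euclid: 279775·(-979) + 122825·(2230) = 25. Scale by 29: u₀ = -28391.
General solution u = u₀ + 4913t; reducing mod 4913 gives u = 1087 (and v = -2476).

1087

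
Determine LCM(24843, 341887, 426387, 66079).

138875525061

24843 = 3 · 7² · 13²; 341887 = 7 · 13² · 17²; 426387 = 3 · 13² · 29²; 66079 = 13² · 17 · 23
lcm takes max exponent of each prime: 3 · 7² · 13² · 17² · 23 · 29² = 138875525061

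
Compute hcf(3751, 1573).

3751 = 11² · 31
1573 = 11² · 13
Common: 11² = 121

121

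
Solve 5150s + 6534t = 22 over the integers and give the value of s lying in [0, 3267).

1100

gcd(5150, 6534) = 2 (Euclid: 6534 = 1·5150 + 1384; 5150 = 3·1384 + 998; 1384 = 1·998 + 386; 998 = 2·386 + 226; 386 = 1·226 + 160; 226 = 1·160 + 66; 160 = 2·66 + 28; 66 = 2·28 + 10; 28 = 2·10 + 8; 10 = 1·8 + 2; 8 = 4·2 + 0), and 2 | 22.
Extended Euclid: 5150·(694) + 6534·(-547) = 2. Scale by 11: s₀ = 7634.
General solution s = s₀ + 3267k; reducing mod 3267 gives s = 1100 (and t = -867).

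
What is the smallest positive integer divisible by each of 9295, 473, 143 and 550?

3996850

9295 = 5 · 11 · 13²; 473 = 11 · 43; 143 = 11 · 13; 550 = 2 · 5² · 11
lcm takes max exponent of each prime: 2 · 5² · 11 · 13² · 43 = 3996850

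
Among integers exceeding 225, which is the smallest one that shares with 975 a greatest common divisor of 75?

975 = 75·13. Any k with gcd(k, 975) = 75 is a multiple of 75, say 75s, with s coprime to 13.
Need s > 225/75, so s ≥ 4. First s ≥ 4 with gcd(s, 13) = 1 is s = 4. Thus k = 75·4 = 300.

300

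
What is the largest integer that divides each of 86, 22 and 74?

86 = 2 · 43; 22 = 2 · 11; 74 = 2 · 37
gcd takes min exponent of each prime: 2 = 2

2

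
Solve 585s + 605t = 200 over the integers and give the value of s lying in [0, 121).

111

Reduce mod 605: 585s ≡ 200 (mod 605). With g = gcd(585, 605) = 5 dividing 200, divide through: 117s ≡ 40 (mod 121).
Since gcd(117, 121) = 1, s ≡ 40·(117)⁻¹ ≡ 111 (mod 121). Smallest non-negative: 111.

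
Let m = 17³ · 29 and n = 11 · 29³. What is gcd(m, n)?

29

min exponent per shared prime: 29 = 29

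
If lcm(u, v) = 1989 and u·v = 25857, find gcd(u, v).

From gcd × lcm = uv: gcd = 25857 / 1989 = 13.

13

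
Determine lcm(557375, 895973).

557375 = 5³ · 7³ · 13; 895973 = 13 · 41³
max exponents: 5³ · 7³ · 13 · 41³ = 38414842375

38414842375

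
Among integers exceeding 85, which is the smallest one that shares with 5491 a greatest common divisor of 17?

gcd(m, 5491) = 17 forces 17 | m; write m = 17s. Then gcd(17s, 17·323) = 17·gcd(s, 323), so need gcd(s, 323) = 1.
17s > 85 gives s ≥ 6. The least s ≥ 6 coprime to 323 is 6, so m = 17·6 = 102.

102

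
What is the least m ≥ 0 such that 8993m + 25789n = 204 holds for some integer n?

694

Euclid: 25789 = 2·8993 + 7803; 8993 = 1·7803 + 1190; 7803 = 6·1190 + 663; 1190 = 1·663 + 527; 663 = 1·527 + 136; 527 = 3·136 + 119; 136 = 1·119 + 17; 119 = 7·17 + 0 → gcd = 17; 204 = 17·12.
Back-substitution yields 8993·(-195) + 25789·(68) = 17, so one solution is m = -195·12 = -2340, n = 68·12 = 816.
Solutions in m differ by 25789/17 = 1517; the one in [0, 1517) is -2340 mod 1517 = 694.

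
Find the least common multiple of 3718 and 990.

167310

gcd first: 3718 = 3·990 + 748; 990 = 1·748 + 242; 748 = 3·242 + 22; 242 = 11·22 + 0 → gcd = 22
lcm = 3718·990/gcd = 3680820/22 = 167310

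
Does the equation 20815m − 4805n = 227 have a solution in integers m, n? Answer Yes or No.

gcd(20815, 4805): 20815 = 4·4805 + 1595; 4805 = 3·1595 + 20; 1595 = 79·20 + 15; 20 = 1·15 + 5; 15 = 3·5 + 0 → 5
5 does not divide 227, so a solution does not exist.

No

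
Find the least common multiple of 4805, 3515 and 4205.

4805 = 5 · 31²; 3515 = 5 · 19 · 37; 4205 = 5 · 29²
lcm takes max exponent of each prime: 5 · 19 · 29² · 31² · 37 = 2840826515

2840826515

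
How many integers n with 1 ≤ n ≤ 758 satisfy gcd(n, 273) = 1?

273 = 3·7·13. Inclusion–exclusion on these primes:
758 − ⌊758/3⌋ − ⌊758/7⌋ − ⌊758/13⌋ + ⌊758/21⌋ + ⌊758/39⌋ + ⌊758/91⌋ − ⌊758/273⌋ = 401

401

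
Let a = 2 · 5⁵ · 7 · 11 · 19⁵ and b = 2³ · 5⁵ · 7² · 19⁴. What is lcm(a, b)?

33365434025000

max exponent per prime: 2³ · 5⁵ · 7² · 11 · 19⁵ = 33365434025000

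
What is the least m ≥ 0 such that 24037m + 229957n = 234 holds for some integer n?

Reduce mod 229957: 24037m ≡ 234 (mod 229957). With g = gcd(24037, 229957) = 13 dividing 234, divide through: 1849m ≡ 18 (mod 17689).
Since gcd(1849, 17689) = 1, m ≡ 18·(1849)⁻¹ ≡ 1789 (mod 17689). Smallest non-negative: 1789.

1789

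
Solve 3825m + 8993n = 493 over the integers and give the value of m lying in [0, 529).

468

Euclid: 8993 = 2·3825 + 1343; 3825 = 2·1343 + 1139; 1343 = 1·1139 + 204; 1139 = 5·204 + 119; 204 = 1·119 + 85; 119 = 1·85 + 34; 85 = 2·34 + 17; 34 = 2·17 + 0 → gcd = 17; 493 = 17·29.
Back-substitution yields 3825·(-221) + 8993·(94) = 17, so one solution is m = -221·29 = -6409, n = 94·29 = 2726.
Solutions in m differ by 8993/17 = 529; the one in [0, 529) is -6409 mod 529 = 468.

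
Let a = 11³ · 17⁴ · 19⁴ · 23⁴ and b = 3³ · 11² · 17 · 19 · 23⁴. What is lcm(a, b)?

109461968261528870097

max exponent per prime: 3³ · 11³ · 17⁴ · 19⁴ · 23⁴ = 109461968261528870097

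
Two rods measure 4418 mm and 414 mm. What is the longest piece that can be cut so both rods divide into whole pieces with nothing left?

2

Euclid: 4418 = 10·414 + 278; 414 = 1·278 + 136; 278 = 2·136 + 6; 136 = 22·6 + 4; 6 = 1·4 + 2; 4 = 2·2 + 0. Last nonzero remainder: 2.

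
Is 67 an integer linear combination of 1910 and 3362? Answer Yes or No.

gcd(1910, 3362): 3362 = 1·1910 + 1452; 1910 = 1·1452 + 458; 1452 = 3·458 + 78; 458 = 5·78 + 68; 78 = 1·68 + 10; 68 = 6·10 + 8; 10 = 1·8 + 2; 8 = 4·2 + 0 → 2
2 does not divide 67, so a solution does not exist.

No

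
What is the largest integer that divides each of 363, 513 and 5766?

3

gcd(363, 513): 513 = 1·363 + 150; 363 = 2·150 + 63; 150 = 2·63 + 24; 63 = 2·24 + 15; 24 = 1·15 + 9; 15 = 1·9 + 6; 9 = 1·6 + 3; 6 = 2·3 + 0 → 3
gcd(3, 5766): 5766 = 1922·3 + 0 → 3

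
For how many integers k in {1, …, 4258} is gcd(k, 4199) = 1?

3505

Prime factors of 4199: 13, 17, 19. Count integers ≤ 4258 divisible by none of them.
By inclusion–exclusion: 4258 − ⌊4258/13⌋ − ⌊4258/17⌋ − ⌊4258/19⌋ + ⌊4258/221⌋ + ⌊4258/247⌋ + ⌊4258/323⌋ − ⌊4258/4199⌋ = 3505.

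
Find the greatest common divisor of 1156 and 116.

4

1156 = 2² · 17²
116 = 2² · 29
Common: 2² = 4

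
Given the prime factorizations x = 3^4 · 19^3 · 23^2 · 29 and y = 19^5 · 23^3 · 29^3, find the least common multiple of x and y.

max exponent per prime: 3^4 · 19^5 · 23^3 · 29^3 = 59515560141210297

59515560141210297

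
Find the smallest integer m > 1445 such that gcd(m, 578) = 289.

2023

Multiples of 289 above 1445: 289·6, 289·7, … . Need the cofactor coprime to 578/289 = 2.
Checking s = 6, 7, … the first with gcd(s, 2) = 1 is s = 7, giving 2023.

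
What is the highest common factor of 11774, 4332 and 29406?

gcd(11774, 4332): 11774 = 2·4332 + 3110; 4332 = 1·3110 + 1222; 3110 = 2·1222 + 666; 1222 = 1·666 + 556; 666 = 1·556 + 110; 556 = 5·110 + 6; 110 = 18·6 + 2; 6 = 3·2 + 0 → 2
gcd(2, 29406): 29406 = 14703·2 + 0 → 2

2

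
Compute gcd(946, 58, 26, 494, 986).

946 = 2 · 11 · 43; 58 = 2 · 29; 26 = 2 · 13; 494 = 2 · 13 · 19; 986 = 2 · 17 · 29
gcd takes min exponent of each prime: 2 = 2

2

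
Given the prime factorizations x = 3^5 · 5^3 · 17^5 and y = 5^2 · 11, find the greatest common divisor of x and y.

25

min exponent per shared prime: 5^2 = 25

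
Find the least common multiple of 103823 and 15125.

1570322875

gcd first: 103823 = 6·15125 + 13073; 15125 = 1·13073 + 2052; 13073 = 6·2052 + 761; 2052 = 2·761 + 530; 761 = 1·530 + 231; 530 = 2·231 + 68; 231 = 3·68 + 27; 68 = 2·27 + 14; 27 = 1·14 + 13; 14 = 1·13 + 1; 13 = 13·1 + 0 → gcd = 1
lcm = 103823·15125/gcd = 1570322875/1 = 1570322875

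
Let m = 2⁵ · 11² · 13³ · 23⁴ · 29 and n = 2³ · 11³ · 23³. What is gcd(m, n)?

min exponent per shared prime: 2³ · 11² · 23³ = 11777656

11777656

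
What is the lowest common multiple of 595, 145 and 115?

595 = 5 · 7 · 17; 145 = 5 · 29; 115 = 5 · 23
lcm takes max exponent of each prime: 5 · 7 · 17 · 23 · 29 = 396865

396865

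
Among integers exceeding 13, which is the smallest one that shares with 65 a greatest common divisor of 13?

26

Multiples of 13 above 13: 13·2, 13·3, … . Need the cofactor coprime to 65/13 = 5.
Checking s = 2, 3, … the first with gcd(s, 5) = 1 is s = 2, giving 26.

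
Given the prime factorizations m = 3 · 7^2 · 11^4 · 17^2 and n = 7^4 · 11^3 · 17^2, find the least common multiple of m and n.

max exponent per prime: 3 · 7^4 · 11^4 · 17^2 = 30477686547

30477686547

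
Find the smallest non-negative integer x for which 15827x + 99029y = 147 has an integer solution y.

1339

Reduce mod 99029: 15827x ≡ 147 (mod 99029). With g = gcd(15827, 99029) = 49 dividing 147, divide through: 323x ≡ 3 (mod 2021).
Since gcd(323, 2021) = 1, x ≡ 3·(323)⁻¹ ≡ 1339 (mod 2021). Smallest non-negative: 1339.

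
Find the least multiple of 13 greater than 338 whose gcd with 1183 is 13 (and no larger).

gcd(x, 1183) = 13 forces 13 | x; write x = 13s. Then gcd(13s, 13·91) = 13·gcd(s, 91), so need gcd(s, 91) = 1.
13s > 338 gives s ≥ 27. The least s ≥ 27 coprime to 91 is 27, so x = 13·27 = 351.

351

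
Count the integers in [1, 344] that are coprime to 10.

138

10 = 2·5. Inclusion–exclusion on these primes:
344 − ⌊344/2⌋ − ⌊344/5⌋ + ⌊344/10⌋ = 138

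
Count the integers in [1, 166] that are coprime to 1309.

Prime factors of 1309: 7, 11, 17. Count integers ≤ 166 divisible by none of them.
By inclusion–exclusion: 166 − ⌊166/7⌋ − ⌊166/11⌋ − ⌊166/17⌋ + ⌊166/77⌋ + ⌊166/119⌋ + ⌊166/187⌋ − ⌊166/1309⌋ = 122.

122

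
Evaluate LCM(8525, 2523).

21508575

gcd first: 8525 = 3·2523 + 956; 2523 = 2·956 + 611; 956 = 1·611 + 345; 611 = 1·345 + 266; 345 = 1·266 + 79; 266 = 3·79 + 29; 79 = 2·29 + 21; 29 = 1·21 + 8; 21 = 2·8 + 5; 8 = 1·5 + 3; 5 = 1·3 + 2; 3 = 1·2 + 1; 2 = 2·1 + 0 → gcd = 1
lcm = 8525·2523/gcd = 21508575/1 = 21508575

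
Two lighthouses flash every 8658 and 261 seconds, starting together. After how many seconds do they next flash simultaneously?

251082

8658 = 2 · 3² · 13 · 37; 261 = 3² · 29
max exponents: 2 · 3² · 13 · 29 · 37 = 251082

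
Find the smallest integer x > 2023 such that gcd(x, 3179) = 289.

2312

Multiples of 289 above 2023: 289·8, 289·9, … . Need the cofactor coprime to 3179/289 = 11.
Checking s = 8, 9, … the first with gcd(s, 11) = 1 is s = 8, giving 2312.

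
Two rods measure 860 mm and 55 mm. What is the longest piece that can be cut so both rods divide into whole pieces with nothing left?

5

860 = 2² · 5 · 43
55 = 5 · 11
Common: 5 = 5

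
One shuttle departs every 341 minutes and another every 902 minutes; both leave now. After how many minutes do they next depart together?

341 = 11 · 31; 902 = 2 · 11 · 41
max exponents: 2 · 11 · 31 · 41 = 27962

27962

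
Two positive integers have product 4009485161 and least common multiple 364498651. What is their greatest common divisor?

11

From gcd × lcm = mn: gcd = 4009485161 / 364498651 = 11.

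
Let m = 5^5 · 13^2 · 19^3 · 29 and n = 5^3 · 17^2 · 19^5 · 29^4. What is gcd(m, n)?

24863875

min exponent per shared prime: 5^3 · 19^3 · 29 = 24863875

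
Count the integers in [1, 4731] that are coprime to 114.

1494

Prime factors of 114: 2, 3, 19. Count integers ≤ 4731 divisible by none of them.
By inclusion–exclusion: 4731 − ⌊4731/2⌋ − ⌊4731/3⌋ − ⌊4731/19⌋ + ⌊4731/6⌋ + ⌊4731/38⌋ + ⌊4731/57⌋ − ⌊4731/114⌋ = 1494.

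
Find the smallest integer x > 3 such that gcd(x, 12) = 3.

Multiples of 3 above 3: 3·2, 3·3, … . Need the cofactor coprime to 12/3 = 4.
Checking s = 2, 3, … the first with gcd(s, 4) = 1 is s = 3, giving 9.

9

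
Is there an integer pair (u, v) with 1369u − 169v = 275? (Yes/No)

Yes

gcd(1369, 169): 1369 = 8·169 + 17; 169 = 9·17 + 16; 17 = 1·16 + 1; 16 = 16·1 + 0 → 1
1 divides 275, so a solution exists.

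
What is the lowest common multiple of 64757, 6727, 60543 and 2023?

64757 = 7 · 11 · 29²; 6727 = 7 · 31²; 60543 = 3² · 7 · 31²; 2023 = 7 · 17²
lcm takes max exponent of each prime: 3² · 7 · 11 · 17² · 29² · 31² = 161864071677

161864071677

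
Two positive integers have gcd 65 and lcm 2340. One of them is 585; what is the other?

m·n = gcd·lcm = 65·2340 = 152100, so n = 152100/585 = 260.

260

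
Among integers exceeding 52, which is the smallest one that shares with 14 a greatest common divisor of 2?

54

Multiples of 2 above 52: 2·27, 2·28, … . Need the cofactor coprime to 14/2 = 7.
Checking s = 27, 28, … the first with gcd(s, 7) = 1 is s = 27, giving 54.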